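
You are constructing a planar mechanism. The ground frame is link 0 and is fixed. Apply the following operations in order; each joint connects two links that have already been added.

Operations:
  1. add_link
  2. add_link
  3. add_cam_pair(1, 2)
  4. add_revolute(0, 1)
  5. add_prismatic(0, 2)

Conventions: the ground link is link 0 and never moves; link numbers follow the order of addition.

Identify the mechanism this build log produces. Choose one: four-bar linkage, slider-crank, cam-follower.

links: 3 (incl. ground); joints: 1 revolute, 1 prismatic, 1 higher (cam) pair, forming one closed loop
3 links, revolute + prismatic + higher pair in one loop → cam-follower

cam-follower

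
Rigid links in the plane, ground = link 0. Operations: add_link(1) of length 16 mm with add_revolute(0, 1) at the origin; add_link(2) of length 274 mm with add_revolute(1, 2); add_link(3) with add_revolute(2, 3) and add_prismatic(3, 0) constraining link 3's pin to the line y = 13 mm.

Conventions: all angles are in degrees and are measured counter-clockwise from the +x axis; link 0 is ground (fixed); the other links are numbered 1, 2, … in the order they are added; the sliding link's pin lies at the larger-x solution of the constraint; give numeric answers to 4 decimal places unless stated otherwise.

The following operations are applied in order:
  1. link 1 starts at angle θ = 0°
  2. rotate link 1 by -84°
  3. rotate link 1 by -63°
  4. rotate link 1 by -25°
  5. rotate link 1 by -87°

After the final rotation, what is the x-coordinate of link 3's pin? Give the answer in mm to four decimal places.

geometry: r = 16 mm, L = 274 mm, e = 13 mm; θ starts at 0°
rotate link 1 by -84°: θ ← 0° -84° = -84°
rotate link 1 by -63°: θ ← -84° -63° = -147°
rotate link 1 by -25°: θ ← -147° -25° = -172°
rotate link 1 by -87°: θ ← -172° -87° = -259°
crank pin P = (r cos θ, r sin θ) = (-3.052944, 15.706035)
h = r sin θ − e = 15.706035 − 13 = 2.706035
x = r cos θ + √(L² − h²) = -3.052944 + 273.986637 = 270.933693

270.9337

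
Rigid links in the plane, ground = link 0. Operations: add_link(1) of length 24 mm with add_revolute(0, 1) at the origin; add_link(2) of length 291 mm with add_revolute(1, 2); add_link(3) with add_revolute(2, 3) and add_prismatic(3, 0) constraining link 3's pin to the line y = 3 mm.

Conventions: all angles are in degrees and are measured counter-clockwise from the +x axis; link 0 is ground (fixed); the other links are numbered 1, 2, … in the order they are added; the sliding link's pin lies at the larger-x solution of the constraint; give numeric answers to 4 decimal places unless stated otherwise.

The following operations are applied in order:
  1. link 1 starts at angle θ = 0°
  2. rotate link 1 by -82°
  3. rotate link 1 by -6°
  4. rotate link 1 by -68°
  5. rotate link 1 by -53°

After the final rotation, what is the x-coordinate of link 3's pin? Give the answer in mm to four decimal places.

geometry: r = 24 mm, L = 291 mm, e = 3 mm; θ starts at 0°
rotate link 1 by -82°: θ ← 0° -82° = -82°
rotate link 1 by -6°: θ ← -82° -6° = -88°
rotate link 1 by -68°: θ ← -88° -68° = -156°
rotate link 1 by -53°: θ ← -156° -53° = -209°
crank pin P = (r cos θ, r sin θ) = (-20.990873, 11.635431)
h = r sin θ − e = 11.635431 − 3 = 8.635431
x = r cos θ + √(L² − h²) = -20.990873 + 290.871843 = 269.880971

269.8810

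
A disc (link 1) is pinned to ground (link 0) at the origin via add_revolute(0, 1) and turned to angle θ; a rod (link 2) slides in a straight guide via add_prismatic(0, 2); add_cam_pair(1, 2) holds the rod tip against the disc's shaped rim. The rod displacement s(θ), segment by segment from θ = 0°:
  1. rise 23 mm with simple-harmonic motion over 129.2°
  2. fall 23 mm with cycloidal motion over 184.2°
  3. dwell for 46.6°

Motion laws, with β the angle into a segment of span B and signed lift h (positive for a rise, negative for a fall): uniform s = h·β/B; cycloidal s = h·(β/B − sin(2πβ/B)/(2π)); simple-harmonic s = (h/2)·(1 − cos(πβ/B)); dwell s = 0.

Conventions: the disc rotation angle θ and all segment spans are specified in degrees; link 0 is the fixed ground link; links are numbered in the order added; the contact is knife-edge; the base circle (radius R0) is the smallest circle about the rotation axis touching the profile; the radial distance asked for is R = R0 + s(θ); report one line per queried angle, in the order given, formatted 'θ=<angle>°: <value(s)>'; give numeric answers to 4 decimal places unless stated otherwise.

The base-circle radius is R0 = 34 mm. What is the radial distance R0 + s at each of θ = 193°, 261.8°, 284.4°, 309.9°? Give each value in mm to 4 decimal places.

segment 1 (0° to 129.2°, simple-harmonic, h = 23) is passed completely: s = 0.0000 + (23) = 23.0000
θ = 193° falls in segment 2 (129.2° to 313.4°, cycloidal, h = -23): β = 193 − 129.2 = 63.8°, B = 184.2°; Δs = -23·(0.3464 − sin(2π·0.3464)/(2π)) = -4.9565; s = 23.0000 − 4.9565 = 18.0435
θ = 261.8° falls in segment 2 (129.2° to 313.4°, cycloidal, h = -23): β = 261.8 − 129.2 = 132.6°, B = 184.2°; Δs = -23·(0.7199 − sin(2π·0.7199)/(2π)) = -20.1522; s = 23.0000 − 20.1522 = 2.8478
θ = 284.4° falls in segment 2 (129.2° to 313.4°, cycloidal, h = -23): β = 284.4 − 129.2 = 155.2°, B = 184.2°; Δs = -23·(0.8426 − sin(2π·0.8426)/(2π)) = -22.4377; s = 23.0000 − 22.4377 = 0.5623
θ = 309.9° falls in segment 2 (129.2° to 313.4°, cycloidal, h = -23): β = 309.9 − 129.2 = 180.7°, B = 184.2°; Δs = -23·(0.9810 − sin(2π·0.9810)/(2π)) = -22.9990; s = 23.0000 − 22.9990 = 0.0010
θ=193°: R = R0 + s = 34 + 18.0435 = 52.0435
θ=261.8°: R = R0 + s = 34 + 2.8478 = 36.8478
θ=284.4°: R = R0 + s = 34 + 0.5623 = 34.5623
θ=309.9°: R = R0 + s = 34 + 0.0010 = 34.0010

θ=193°: 52.0435
θ=261.8°: 36.8478
θ=284.4°: 34.5623
θ=309.9°: 34.0010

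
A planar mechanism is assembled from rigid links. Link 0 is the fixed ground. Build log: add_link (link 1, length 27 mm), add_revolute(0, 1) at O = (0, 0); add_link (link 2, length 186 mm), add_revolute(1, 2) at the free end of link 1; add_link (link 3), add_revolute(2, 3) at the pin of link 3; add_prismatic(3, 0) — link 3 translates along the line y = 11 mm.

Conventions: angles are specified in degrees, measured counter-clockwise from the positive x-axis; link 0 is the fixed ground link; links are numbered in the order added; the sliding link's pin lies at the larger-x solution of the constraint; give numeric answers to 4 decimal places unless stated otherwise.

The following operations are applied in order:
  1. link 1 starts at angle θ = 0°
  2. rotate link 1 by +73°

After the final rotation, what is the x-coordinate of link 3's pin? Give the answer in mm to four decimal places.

geometry: r = 27 mm, L = 186 mm, e = 11 mm; θ starts at 0°
rotate link 1 by +73°: θ ← 0° +73° = 73°
crank pin P = (r cos θ, r sin θ) = (7.894036, 25.820228)
h = r sin θ − e = 25.820228 − 11 = 14.820228
x = r cos θ + √(L² − h²) = 7.894036 + 185.408632 = 193.302668

193.3027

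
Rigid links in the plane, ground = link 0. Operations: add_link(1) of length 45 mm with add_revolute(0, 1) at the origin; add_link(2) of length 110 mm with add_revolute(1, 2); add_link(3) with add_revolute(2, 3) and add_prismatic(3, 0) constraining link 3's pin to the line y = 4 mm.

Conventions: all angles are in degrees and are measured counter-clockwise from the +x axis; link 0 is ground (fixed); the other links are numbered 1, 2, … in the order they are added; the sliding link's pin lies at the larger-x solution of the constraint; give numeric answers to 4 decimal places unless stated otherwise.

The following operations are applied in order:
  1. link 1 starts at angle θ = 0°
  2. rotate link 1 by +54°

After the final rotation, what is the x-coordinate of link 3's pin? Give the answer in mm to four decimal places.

geometry: r = 45 mm, L = 110 mm, e = 4 mm; θ starts at 0°
rotate link 1 by +54°: θ ← 0° +54° = 54°
crank pin P = (r cos θ, r sin θ) = (26.450336, 36.405765)
h = r sin θ − e = 36.405765 − 4 = 32.405765
x = r cos θ + √(L² − h²) = 26.450336 + 105.118345 = 131.568681

131.5687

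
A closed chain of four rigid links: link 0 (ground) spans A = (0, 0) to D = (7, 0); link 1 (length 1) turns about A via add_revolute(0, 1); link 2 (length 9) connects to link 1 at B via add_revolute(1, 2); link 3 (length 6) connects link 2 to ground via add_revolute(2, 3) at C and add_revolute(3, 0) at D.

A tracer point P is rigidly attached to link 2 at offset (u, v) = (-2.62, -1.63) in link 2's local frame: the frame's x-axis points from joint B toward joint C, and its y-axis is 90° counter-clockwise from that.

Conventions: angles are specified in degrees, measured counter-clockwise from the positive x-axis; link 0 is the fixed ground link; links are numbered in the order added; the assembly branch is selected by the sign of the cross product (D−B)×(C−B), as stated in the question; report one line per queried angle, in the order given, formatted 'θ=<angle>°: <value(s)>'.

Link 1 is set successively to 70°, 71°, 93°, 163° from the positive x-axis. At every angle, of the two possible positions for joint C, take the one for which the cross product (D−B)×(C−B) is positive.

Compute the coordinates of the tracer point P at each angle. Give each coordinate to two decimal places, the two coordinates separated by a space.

A=(0,0), D=(7.00,0)
θ=70°: B = A + 1.00·(cos70°, sin70°) = (0.3420, 0.9397)
θ=70°: |BD| = 6.7240
θ=70°: circle(B,9.00) ∩ circle(D,6.00): a=6.7082, h=6.0000
θ=70°:   candidates: C₊=(7.8229,5.9433) cross=40.344; C₋=(6.1459,-5.9389) cross=-40.344
θ=70°:   branch + wants cross > 0 → take C=(7.8229,5.9433) (cross=40.344)
θ=70°: ex = (C−B)/|BC| = (0.8312,0.5560); ey = (-0.5560,0.8312)
θ=70°: P = B + -2.62·ex + -1.63·ey = (-0.9295,-1.8718)
θ=71°: B = A + 1.00·(cos71°, sin71°) = (0.3256, 0.9455)
θ=71°: |BD| = 6.7411
θ=71°: circle(B,9.00) ∩ circle(D,6.00): a=6.7083, h=5.9999
θ=71°:   candidates: C₊=(7.8091,5.9452) cross=40.446; C₋=(6.1260,-5.9360) cross=-40.446
θ=71°:   branch + wants cross > 0 → take C=(7.8091,5.9452) (cross=40.446)
θ=71°: ex = (C−B)/|BC| = (0.8315,0.5555); ey = (-0.5555,0.8315)
θ=71°: P = B + -2.62·ex + -1.63·ey = (-0.9475,-1.8653)
θ=93°: B = A + 1.00·(cos93°, sin93°) = (-0.0523, 0.9986)
θ=93°: |BD| = 7.1227
θ=93°: circle(B,9.00) ∩ circle(D,6.00): a=6.7203, h=5.9865
θ=93°:   candidates: C₊=(7.4409,5.9838) cross=42.640; C₋=(5.7622,-5.8709) cross=-42.640
θ=93°:   branch + wants cross > 0 → take C=(7.4409,5.9838) (cross=42.640)
θ=93°: ex = (C−B)/|BC| = (0.8326,0.5539); ey = (-0.5539,0.8326)
θ=93°: P = B + -2.62·ex + -1.63·ey = (-1.3308,-1.8097)
θ=163°: B = A + 1.00·(cos163°, sin163°) = (-0.9563, 0.2924)
θ=163°: |BD| = 7.9617
θ=163°: circle(B,9.00) ∩ circle(D,6.00): a=6.8069, h=5.8878
θ=163°:   candidates: C₊=(6.0622,5.9263) cross=46.877; C₋=(5.6298,-5.8414) cross=-46.877
θ=163°:   branch + wants cross > 0 → take C=(6.0622,5.9263) (cross=46.877)
θ=163°: ex = (C−B)/|BC| = (0.7798,0.6260); ey = (-0.6260,0.7798)
θ=163°: P = B + -2.62·ex + -1.63·ey = (-1.9791,-2.6188)

θ=70°: -0.93 -1.87
θ=71°: -0.95 -1.87
θ=93°: -1.33 -1.81
θ=163°: -1.98 -2.62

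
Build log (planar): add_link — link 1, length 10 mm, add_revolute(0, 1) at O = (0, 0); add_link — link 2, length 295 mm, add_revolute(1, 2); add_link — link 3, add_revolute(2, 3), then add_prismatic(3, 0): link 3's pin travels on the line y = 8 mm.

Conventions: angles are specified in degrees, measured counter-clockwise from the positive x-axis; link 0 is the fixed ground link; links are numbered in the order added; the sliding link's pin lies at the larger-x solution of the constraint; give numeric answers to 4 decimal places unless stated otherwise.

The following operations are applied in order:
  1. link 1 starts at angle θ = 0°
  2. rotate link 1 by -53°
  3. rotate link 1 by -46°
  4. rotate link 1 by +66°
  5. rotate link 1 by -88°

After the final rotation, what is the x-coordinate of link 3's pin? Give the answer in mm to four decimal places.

geometry: r = 10 mm, L = 295 mm, e = 8 mm; θ starts at 0°
rotate link 1 by -53°: θ ← 0° -53° = -53°
rotate link 1 by -46°: θ ← -53° -46° = -99°
rotate link 1 by +66°: θ ← -99° +66° = -33°
rotate link 1 by -88°: θ ← -33° -88° = -121°
crank pin P = (r cos θ, r sin θ) = (-5.150381, -8.571673)
h = r sin θ − e = -8.571673 − 8 = -16.571673
x = r cos θ + √(L² − h²) = -5.150381 + 294.534174 = 289.383793

289.3838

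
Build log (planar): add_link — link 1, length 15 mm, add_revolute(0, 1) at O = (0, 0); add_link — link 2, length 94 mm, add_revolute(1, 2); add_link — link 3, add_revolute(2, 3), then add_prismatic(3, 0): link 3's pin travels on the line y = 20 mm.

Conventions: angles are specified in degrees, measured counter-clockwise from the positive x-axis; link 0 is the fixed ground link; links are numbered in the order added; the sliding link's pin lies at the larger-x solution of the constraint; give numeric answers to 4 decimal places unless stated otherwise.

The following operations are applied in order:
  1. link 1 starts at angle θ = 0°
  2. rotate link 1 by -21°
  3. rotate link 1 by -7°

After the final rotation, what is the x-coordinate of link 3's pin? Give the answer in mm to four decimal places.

geometry: r = 15 mm, L = 94 mm, e = 20 mm; θ starts at 0°
rotate link 1 by -21°: θ ← 0° -21° = -21°
rotate link 1 by -7°: θ ← -21° -7° = -28°
crank pin P = (r cos θ, r sin θ) = (13.244214, -7.042073)
h = r sin θ − e = -7.042073 − 20 = -27.042073
x = r cos θ + √(L² − h²) = 13.244214 + 90.026253 = 103.270467

103.2705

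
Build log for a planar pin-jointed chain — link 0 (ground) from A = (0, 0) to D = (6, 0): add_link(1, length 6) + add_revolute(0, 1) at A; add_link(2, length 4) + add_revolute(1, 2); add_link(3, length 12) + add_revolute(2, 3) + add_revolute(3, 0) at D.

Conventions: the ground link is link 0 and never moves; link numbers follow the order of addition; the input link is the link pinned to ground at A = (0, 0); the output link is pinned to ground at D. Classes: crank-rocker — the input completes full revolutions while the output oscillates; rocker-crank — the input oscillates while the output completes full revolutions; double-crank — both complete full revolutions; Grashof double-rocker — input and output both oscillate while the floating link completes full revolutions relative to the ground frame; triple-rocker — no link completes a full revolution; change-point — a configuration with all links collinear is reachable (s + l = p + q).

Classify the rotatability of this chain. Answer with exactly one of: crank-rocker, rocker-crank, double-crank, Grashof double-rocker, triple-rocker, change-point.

lengths: ground=6, input=6, coupler=4, output=12
sorted: s=4 (shortest), l=12 (longest), p+q=12
s + l = 16 vs p + q = 12
s + l > p + q → non-Grashof → no link fully rotates → triple-rocker

triple-rocker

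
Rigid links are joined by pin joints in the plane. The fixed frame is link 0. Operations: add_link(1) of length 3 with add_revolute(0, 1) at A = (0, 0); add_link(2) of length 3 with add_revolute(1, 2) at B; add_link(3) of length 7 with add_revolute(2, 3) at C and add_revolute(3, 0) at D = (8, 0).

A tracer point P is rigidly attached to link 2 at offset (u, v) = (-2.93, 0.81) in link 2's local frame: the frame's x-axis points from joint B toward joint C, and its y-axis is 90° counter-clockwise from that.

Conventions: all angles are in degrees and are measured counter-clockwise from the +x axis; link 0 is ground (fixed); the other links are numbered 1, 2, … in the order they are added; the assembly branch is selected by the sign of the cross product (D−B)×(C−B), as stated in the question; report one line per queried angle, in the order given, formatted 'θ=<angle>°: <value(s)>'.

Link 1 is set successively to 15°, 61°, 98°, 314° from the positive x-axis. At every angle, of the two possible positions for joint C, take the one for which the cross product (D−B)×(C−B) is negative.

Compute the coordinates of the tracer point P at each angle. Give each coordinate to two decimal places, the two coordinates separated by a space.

A=(0,0), D=(8.00,0)
θ=15°: B = A + 3.00·(cos15°, sin15°) = (2.8978, 0.7765)
θ=15°: |BD| = 5.1610
θ=15°: circle(B,3.00) ∩ circle(D,7.00): a=-1.2948, h=2.7062
θ=15°:   candidates: C₊=(2.0249,3.6467) cross=13.967; C₋=(1.2106,-1.7042) cross=-13.967
θ=15°:   branch - wants cross < 0 → take C=(1.2106,-1.7042) (cross=-13.967)
θ=15°: ex = (C−B)/|BC| = (-0.5624,-0.8269); ey = (0.8269,-0.5624)
θ=15°: P = B + -2.93·ex + 0.81·ey = (5.2153,2.7437)
θ=61°: B = A + 3.00·(cos61°, sin61°) = (1.4544, 2.6239)
θ=61°: |BD| = 7.0519
θ=61°: circle(B,3.00) ∩ circle(D,7.00): a=0.6898, h=2.9196
θ=61°:   candidates: C₊=(3.1811,5.0772) cross=20.589; C₋=(1.0084,-0.3428) cross=-20.589
θ=61°:   branch - wants cross < 0 → take C=(1.0084,-0.3428) (cross=-20.589)
θ=61°: ex = (C−B)/|BC| = (-0.1487,-0.9889); ey = (0.9889,-0.1487)
θ=61°: P = B + -2.93·ex + 0.81·ey = (2.6910,5.4009)
θ=98°: B = A + 3.00·(cos98°, sin98°) = (-0.4175, 2.9708)
θ=98°: |BD| = 8.9264
θ=98°: circle(B,3.00) ∩ circle(D,7.00): a=2.2226, h=2.0149
θ=98°:   candidates: C₊=(2.3490,4.1311) cross=17.986; C₋=(1.0078,0.3310) cross=-17.986
θ=98°:   branch - wants cross < 0 → take C=(1.0078,0.3310) (cross=-17.986)
θ=98°: ex = (C−B)/|BC| = (0.4751,-0.8799); ey = (0.8799,0.4751)
θ=98°: P = B + -2.93·ex + 0.81·ey = (-1.0969,5.9338)
θ=314°: B = A + 3.00·(cos314°, sin314°) = (2.0840, -2.1580)
θ=314°: |BD| = 6.2973
θ=314°: circle(B,3.00) ∩ circle(D,7.00): a=-0.0273, h=2.9999
θ=314°:   candidates: C₊=(1.0303,0.6509) cross=18.891; C₋=(3.0864,-4.9856) cross=-18.891
θ=314°:   branch - wants cross < 0 → take C=(3.0864,-4.9856) (cross=-18.891)
θ=314°: ex = (C−B)/|BC| = (0.3341,-0.9425); ey = (0.9425,0.3341)
θ=314°: P = B + -2.93·ex + 0.81·ey = (1.8684,0.8742)

θ=15°: 5.22 2.74
θ=61°: 2.69 5.40
θ=98°: -1.10 5.93
θ=314°: 1.87 0.87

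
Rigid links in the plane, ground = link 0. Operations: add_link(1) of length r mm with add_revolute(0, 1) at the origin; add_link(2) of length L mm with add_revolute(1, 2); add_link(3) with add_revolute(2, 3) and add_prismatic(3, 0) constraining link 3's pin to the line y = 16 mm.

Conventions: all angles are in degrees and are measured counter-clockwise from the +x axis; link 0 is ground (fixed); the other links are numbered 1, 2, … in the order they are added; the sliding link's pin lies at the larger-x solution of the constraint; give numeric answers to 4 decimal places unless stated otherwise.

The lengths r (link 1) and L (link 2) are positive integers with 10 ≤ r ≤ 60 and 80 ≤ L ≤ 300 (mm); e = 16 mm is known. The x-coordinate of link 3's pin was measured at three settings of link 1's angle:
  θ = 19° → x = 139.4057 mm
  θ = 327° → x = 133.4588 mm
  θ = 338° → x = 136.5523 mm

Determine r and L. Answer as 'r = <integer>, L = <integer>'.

constraint per measurement: (x − r cos θ)² + (r sin θ − e)² = L²
subtracting the θ₁ and θ₂ equations cancels the r² and L² terms:
r = (x₁² − x₂²) / (2[(x₁cos θ₁ + e sin θ₁) − (x₂cos θ₂ + e sin θ₂)]) = 24.0001 → r = 24
L² = (x₁ − r cos θ₁)² + (r sin θ₁ − e)² = 13689.0003 → L = 117.0000 → L = 117
check at θ₃=338°: x = 136.5523 (printed 136.5523) ✓

r = 24, L = 117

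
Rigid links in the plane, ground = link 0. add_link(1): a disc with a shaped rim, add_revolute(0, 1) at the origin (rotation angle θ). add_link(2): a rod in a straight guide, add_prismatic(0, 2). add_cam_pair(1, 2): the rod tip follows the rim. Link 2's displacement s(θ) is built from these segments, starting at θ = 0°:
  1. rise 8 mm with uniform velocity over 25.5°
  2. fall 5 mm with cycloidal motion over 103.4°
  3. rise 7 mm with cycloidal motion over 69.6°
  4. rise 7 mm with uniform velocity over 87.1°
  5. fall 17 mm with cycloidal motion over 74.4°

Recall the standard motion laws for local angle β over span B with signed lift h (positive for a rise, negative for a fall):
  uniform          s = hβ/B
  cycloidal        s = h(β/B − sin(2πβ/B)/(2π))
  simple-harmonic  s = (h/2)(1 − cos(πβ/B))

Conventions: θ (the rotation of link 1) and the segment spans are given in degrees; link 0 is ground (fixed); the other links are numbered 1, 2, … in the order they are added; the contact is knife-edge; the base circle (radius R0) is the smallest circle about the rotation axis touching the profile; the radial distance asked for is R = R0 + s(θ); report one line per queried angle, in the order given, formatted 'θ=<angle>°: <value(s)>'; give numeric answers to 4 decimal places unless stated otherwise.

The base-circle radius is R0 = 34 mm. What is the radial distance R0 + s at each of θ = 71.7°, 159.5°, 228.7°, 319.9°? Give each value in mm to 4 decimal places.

segment 1 (0° to 25.5°, uniform, h = 8) is passed completely: s = 0.0000 + (8) = 8.0000
θ = 71.7° falls in segment 2 (25.5° to 128.9°, cycloidal, h = -5): β = 71.7 − 25.5 = 46.2°, B = 103.4°; Δs = -5·(0.4468 − sin(2π·0.4468)/(2π)) = -1.9730; s = 8.0000 − 1.9730 = 6.0270
segment 2 (25.5° to 128.9°, cycloidal, h = -5) is passed completely: s = 8.0000 + (-5) = 3.0000
θ = 159.5° falls in segment 3 (128.9° to 198.5°, cycloidal, h = 7): β = 159.5 − 128.9 = 30.6°, B = 69.6°; Δs = 7·(0.4397 − sin(2π·0.4397)/(2π)) = 2.6652; s = 3.0000 + 2.6652 = 5.6652
segment 3 (128.9° to 198.5°, cycloidal, h = 7) is passed completely: s = 3.0000 + (7) = 10.0000
θ = 228.7° falls in segment 4 (198.5° to 285.6°, uniform, h = 7): β = 228.7 − 198.5 = 30.2°, B = 87.1°; Δs = 7·30.2/87.1 = 2.4271; s = 10.0000 + 2.4271 = 12.4271
segment 4 (198.5° to 285.6°, uniform, h = 7) is passed completely: s = 10.0000 + (7) = 17.0000
θ = 319.9° falls in segment 5 (285.6° to 360°, cycloidal, h = -17): β = 319.9 − 285.6 = 34.3°, B = 74.4°; Δs = -17·(0.4610 − sin(2π·0.4610)/(2π)) = -7.1813; s = 17.0000 − 7.1813 = 9.8187
θ=71.7°: R = R0 + s = 34 + 6.0270 = 40.0270
θ=159.5°: R = R0 + s = 34 + 5.6652 = 39.6652
θ=228.7°: R = R0 + s = 34 + 12.4271 = 46.4271
θ=319.9°: R = R0 + s = 34 + 9.8187 = 43.8187

θ=71.7°: 40.0270
θ=159.5°: 39.6652
θ=228.7°: 46.4271
θ=319.9°: 43.8187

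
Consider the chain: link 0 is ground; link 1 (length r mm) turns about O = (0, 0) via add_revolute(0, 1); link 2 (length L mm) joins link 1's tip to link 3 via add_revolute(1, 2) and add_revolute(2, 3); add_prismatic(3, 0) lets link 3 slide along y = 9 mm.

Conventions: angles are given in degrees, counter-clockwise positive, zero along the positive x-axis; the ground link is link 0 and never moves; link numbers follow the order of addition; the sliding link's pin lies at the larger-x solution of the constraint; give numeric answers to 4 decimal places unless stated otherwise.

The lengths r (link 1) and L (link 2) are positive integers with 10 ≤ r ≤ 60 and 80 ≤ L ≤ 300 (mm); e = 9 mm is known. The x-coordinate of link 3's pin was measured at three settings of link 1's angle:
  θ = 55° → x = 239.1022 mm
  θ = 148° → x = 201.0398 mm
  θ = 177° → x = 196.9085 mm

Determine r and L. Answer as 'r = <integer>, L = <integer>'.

constraint per measurement: (x − r cos θ)² + (r sin θ − e)² = L²
subtracting the θ₁ and θ₂ equations cancels the r² and L² terms:
r = (x₁² − x₂²) / (2[(x₁cos θ₁ + e sin θ₁) − (x₂cos θ₂ + e sin θ₂)]) = 27.0000 → r = 27
L² = (x₁ − r cos θ₁)² + (r sin θ₁ − e)² = 50176.0112 → L = 224.0000 → L = 224
check at θ₃=177°: x = 196.9085 (printed 196.9085) ✓

r = 27, L = 224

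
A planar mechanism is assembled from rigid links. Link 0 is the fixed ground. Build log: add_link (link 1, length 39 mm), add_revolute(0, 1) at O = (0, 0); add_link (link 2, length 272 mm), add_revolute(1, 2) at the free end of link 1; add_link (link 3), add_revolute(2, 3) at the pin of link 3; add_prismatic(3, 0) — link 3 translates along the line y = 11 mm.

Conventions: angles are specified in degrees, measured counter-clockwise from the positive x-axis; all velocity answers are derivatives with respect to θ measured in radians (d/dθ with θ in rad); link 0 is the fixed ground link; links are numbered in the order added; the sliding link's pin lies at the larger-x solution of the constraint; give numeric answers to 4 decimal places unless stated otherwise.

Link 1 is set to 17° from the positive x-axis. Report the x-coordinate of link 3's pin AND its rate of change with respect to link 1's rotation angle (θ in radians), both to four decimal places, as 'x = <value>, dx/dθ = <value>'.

geometry: r = 39 mm, L = 272 mm, e = 11 mm
crank pin P = (r cos θ, r sin θ) = (37.295885, 11.402496)
h = r sin θ − e = 11.402496 − 11 = 0.402496
x = r cos θ + √(L² − h²) = 37.295885 + 271.999702 = 309.295588
dx/dθ = −r sin θ − h·r cos θ/√(L² − h²) (θ in radians; h = 0.402496) = -11.457686

x = 309.2956, dx/dθ = -11.4577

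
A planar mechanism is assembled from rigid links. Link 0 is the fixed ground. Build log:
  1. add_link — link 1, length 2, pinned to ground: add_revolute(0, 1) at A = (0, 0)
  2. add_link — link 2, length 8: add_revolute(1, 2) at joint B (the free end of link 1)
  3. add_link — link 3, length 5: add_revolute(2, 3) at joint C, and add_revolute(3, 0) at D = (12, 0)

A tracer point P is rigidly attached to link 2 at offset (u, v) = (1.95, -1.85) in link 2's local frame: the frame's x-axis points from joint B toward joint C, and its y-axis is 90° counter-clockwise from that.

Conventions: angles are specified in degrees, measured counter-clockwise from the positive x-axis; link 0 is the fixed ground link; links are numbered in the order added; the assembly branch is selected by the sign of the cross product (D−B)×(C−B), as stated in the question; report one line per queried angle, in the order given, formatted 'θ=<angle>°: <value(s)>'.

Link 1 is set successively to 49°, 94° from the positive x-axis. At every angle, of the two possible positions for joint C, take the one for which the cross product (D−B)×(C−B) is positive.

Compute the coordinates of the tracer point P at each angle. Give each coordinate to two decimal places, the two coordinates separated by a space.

A=(0,0), D=(12.00,0)
θ=49°: B = A + 2.00·(cos49°, sin49°) = (1.3121, 1.5094)
θ=49°: |BD| = 10.7939
θ=49°: circle(B,8.00) ∩ circle(D,5.00): a=7.2035, h=3.4798
θ=49°:   candidates: C₊=(8.9315,3.9477) cross=37.561; C₋=(7.9583,-2.9435) cross=-37.561
θ=49°:   branch + wants cross > 0 → take C=(8.9315,3.9477) (cross=37.561)
θ=49°: ex = (C−B)/|BC| = (0.9524,0.3048); ey = (-0.3048,0.9524)
θ=49°: P = B + 1.95·ex + -1.85·ey = (3.7332,0.3418)
θ=94°: B = A + 2.00·(cos94°, sin94°) = (-0.1395, 1.9951)
θ=94°: |BD| = 12.3024
θ=94°: circle(B,8.00) ∩ circle(D,5.00): a=7.7362, h=2.0373
θ=94°:   candidates: C₊=(7.8247,2.7508) cross=25.063; C₋=(7.1639,-1.2698) cross=-25.063
θ=94°:   branch + wants cross > 0 → take C=(7.8247,2.7508) (cross=25.063)
θ=94°: ex = (C−B)/|BC| = (0.9955,0.0945); ey = (-0.0945,0.9955)
θ=94°: P = B + 1.95·ex + -1.85·ey = (1.9765,0.3376)

θ=49°: 3.73 0.34
θ=94°: 1.98 0.34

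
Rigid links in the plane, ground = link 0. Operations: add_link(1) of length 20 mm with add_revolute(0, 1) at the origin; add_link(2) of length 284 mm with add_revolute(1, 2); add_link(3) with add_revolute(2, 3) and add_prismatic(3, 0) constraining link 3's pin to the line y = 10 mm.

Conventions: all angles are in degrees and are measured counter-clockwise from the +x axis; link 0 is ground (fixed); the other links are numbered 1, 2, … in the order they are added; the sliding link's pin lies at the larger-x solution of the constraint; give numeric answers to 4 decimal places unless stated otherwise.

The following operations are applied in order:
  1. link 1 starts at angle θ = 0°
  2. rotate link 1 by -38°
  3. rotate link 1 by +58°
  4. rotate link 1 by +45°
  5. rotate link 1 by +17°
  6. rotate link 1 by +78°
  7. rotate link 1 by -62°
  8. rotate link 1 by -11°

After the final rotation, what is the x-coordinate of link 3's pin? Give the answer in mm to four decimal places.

geometry: r = 20 mm, L = 284 mm, e = 10 mm; θ starts at 0°
rotate link 1 by -38°: θ ← 0° -38° = -38°
rotate link 1 by +58°: θ ← -38° +58° = 20°
rotate link 1 by +45°: θ ← 20° +45° = 65°
rotate link 1 by +17°: θ ← 65° +17° = 82°
rotate link 1 by +78°: θ ← 82° +78° = 160°
rotate link 1 by -62°: θ ← 160° -62° = 98°
rotate link 1 by -11°: θ ← 98° -11° = 87°
crank pin P = (r cos θ, r sin θ) = (1.046719, 19.972591)
h = r sin θ − e = 19.972591 − 10 = 9.972591
x = r cos θ + √(L² − h²) = 1.046719 + 283.824853 = 284.871573

284.8716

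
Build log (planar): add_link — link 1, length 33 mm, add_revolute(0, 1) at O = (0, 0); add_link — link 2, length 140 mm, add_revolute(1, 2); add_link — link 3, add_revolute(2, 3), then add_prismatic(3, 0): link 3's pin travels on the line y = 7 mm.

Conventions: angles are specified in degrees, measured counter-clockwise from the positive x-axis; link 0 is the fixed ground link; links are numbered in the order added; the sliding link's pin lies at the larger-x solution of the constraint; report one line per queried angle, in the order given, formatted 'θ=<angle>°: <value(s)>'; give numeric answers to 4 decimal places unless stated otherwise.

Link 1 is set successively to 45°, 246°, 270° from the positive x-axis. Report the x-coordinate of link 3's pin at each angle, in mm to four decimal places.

geometry: r = 33 mm, L = 140 mm, e = 7 mm
θ=45°: crank pin P = (r cos θ, r sin θ) = (23.334524, 23.334524)
θ=45°: h = r sin θ − e = 23.334524 − 7 = 16.334524
θ=45°: x = r cos θ + √(L² − h²) = 23.334524 + 139.043818 = 162.378342
θ=246°: crank pin P = (r cos θ, r sin θ) = (-13.422309, -30.147000)
θ=246°: h = r sin θ − e = -30.147000 − 7 = -37.147000
θ=246°: x = r cos θ + √(L² − h²) = -13.422309 + 134.981852 = 121.559543
θ=270°: crank pin P = (r cos θ, r sin θ) = (-0.000000, -33.000000)
θ=270°: h = r sin θ − e = -33.000000 − 7 = -40.000000
θ=270°: x = r cos θ + √(L² − h²) = -0.000000 + 134.164079 = 134.164079

θ=45°: 162.3783
θ=246°: 121.5595
θ=270°: 134.1641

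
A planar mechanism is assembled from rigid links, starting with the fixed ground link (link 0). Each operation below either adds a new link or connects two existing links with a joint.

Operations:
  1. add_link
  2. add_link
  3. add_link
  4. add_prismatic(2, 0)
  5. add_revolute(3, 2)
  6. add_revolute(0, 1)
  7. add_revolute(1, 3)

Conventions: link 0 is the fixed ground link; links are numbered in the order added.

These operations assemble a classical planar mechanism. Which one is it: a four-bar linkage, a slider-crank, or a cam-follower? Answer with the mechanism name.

links: 4 (incl. ground); joints: 3 revolute, 1 prismatic, 0 higher (cam) pair, forming one closed loop
4 links, 3 revolutes + 1 prismatic in one loop → slider-crank

slider-crank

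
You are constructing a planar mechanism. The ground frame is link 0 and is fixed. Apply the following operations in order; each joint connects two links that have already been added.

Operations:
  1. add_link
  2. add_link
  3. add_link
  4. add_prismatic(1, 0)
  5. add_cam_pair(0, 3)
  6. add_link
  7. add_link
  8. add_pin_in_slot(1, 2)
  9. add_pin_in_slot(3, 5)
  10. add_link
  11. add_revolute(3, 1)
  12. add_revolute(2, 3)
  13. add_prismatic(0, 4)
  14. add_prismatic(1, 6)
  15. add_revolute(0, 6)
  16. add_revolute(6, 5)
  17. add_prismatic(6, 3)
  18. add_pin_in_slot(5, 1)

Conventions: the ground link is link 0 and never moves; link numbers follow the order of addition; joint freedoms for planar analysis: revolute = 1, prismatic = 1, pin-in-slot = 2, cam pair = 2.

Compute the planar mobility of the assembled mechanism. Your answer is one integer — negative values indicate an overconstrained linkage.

link 0 = ground. State L|J1|J2 = 1|0|0
+link1  2|0|0
+link2  3|0|0
+link3  4|0|0
P(1,0) f=1→J1  4|1|0
C(0,3) f=2→J2  4|1|1
+link4  5|1|1
+link5  6|1|1
PS(1,2) f=2→J2  6|1|2
PS(3,5) f=2→J2  6|1|3
+link6  7|1|3
R(3,1) f=1→J1  7|2|3
R(2,3) f=1→J1  7|3|3
P(0,4) f=1→J1  7|4|3
P(1,6) f=1→J1  7|5|3
R(0,6) f=1→J1  7|6|3
R(6,5) f=1→J1  7|7|3
P(6,3) f=1→J1  7|8|3
PS(5,1) f=2→J2  7|8|4
M = 3(7−1)−2·8−4 = 18−16−4 = -2

M = -2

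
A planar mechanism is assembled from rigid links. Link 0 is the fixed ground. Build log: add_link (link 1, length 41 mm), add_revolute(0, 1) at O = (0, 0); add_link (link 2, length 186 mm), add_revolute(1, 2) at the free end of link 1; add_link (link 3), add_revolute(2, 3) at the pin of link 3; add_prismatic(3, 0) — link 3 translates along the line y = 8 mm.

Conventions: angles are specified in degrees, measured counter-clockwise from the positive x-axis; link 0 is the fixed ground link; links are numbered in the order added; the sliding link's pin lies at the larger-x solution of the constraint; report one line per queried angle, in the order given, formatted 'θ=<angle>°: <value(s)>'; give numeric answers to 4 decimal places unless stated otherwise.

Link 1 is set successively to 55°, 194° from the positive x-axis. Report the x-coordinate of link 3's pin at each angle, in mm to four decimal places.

geometry: r = 41 mm, L = 186 mm, e = 8 mm
θ=55°: crank pin P = (r cos θ, r sin θ) = (23.516634, 33.585234)
θ=55°: h = r sin θ − e = 33.585234 − 8 = 25.585234
θ=55°: x = r cos θ + √(L² − h²) = 23.516634 + 184.231908 = 207.748542
θ=194°: crank pin P = (r cos θ, r sin θ) = (-39.782125, -9.918798)
θ=194°: h = r sin θ − e = -9.918798 − 8 = -17.918798
θ=194°: x = r cos θ + √(L² − h²) = -39.782125 + 185.134861 = 145.352736

θ=55°: 207.7485
θ=194°: 145.3527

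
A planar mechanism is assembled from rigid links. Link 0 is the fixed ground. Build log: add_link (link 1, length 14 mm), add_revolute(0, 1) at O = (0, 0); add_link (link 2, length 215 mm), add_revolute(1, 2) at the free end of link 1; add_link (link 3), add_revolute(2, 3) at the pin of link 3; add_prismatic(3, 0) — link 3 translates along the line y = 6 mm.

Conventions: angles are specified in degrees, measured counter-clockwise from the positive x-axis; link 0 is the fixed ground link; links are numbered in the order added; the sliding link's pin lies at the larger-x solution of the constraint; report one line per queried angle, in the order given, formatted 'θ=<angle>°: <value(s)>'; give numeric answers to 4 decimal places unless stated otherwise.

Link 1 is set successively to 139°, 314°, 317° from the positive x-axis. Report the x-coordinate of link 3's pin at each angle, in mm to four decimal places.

geometry: r = 14 mm, L = 215 mm, e = 6 mm
θ=139°: crank pin P = (r cos θ, r sin θ) = (-10.565934, 9.184826)
θ=139°: h = r sin θ − e = 9.184826 − 6 = 3.184826
θ=139°: x = r cos θ + √(L² − h²) = -10.565934 + 214.976410 = 204.410476
θ=314°: crank pin P = (r cos θ, r sin θ) = (9.725217, -10.070757)
θ=314°: h = r sin θ − e = -10.070757 − 6 = -16.070757
θ=314°: x = r cos θ + √(L² − h²) = 9.725217 + 214.398533 = 224.123750
θ=317°: crank pin P = (r cos θ, r sin θ) = (10.238952, -9.547977)
θ=317°: h = r sin θ − e = -9.547977 − 6 = -15.547977
θ=317°: x = r cos θ + √(L² − h²) = 10.238952 + 214.437078 = 224.676030

θ=139°: 204.4105
θ=314°: 224.1237
θ=317°: 224.6760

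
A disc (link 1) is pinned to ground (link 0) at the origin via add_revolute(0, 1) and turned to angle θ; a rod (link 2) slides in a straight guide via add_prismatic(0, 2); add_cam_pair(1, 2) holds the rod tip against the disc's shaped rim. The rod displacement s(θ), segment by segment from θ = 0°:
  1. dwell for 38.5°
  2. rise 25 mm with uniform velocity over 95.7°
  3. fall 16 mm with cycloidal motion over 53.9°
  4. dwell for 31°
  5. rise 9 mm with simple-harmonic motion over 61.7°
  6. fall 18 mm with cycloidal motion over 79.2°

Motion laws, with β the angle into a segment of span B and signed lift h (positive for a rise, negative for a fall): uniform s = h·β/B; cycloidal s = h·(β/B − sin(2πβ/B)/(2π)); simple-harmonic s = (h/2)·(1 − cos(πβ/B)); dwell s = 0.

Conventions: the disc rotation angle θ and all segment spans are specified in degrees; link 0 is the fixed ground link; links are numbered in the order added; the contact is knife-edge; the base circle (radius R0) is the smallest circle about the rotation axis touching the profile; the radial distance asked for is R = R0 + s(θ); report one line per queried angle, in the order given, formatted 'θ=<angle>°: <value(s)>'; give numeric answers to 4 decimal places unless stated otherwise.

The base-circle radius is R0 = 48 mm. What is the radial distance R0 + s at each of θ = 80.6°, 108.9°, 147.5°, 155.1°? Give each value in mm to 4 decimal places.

segment 1 (0° to 38.5°, dwell): s unchanged at 0.0000
θ = 80.6° falls in segment 2 (38.5° to 134.2°, uniform, h = 25): β = 80.6 − 38.5 = 42.1°, B = 95.7°; Δs = 25·42.1/95.7 = 10.9979; s = 0.0000 + 10.9979 = 10.9979
θ = 108.9° falls in segment 2 (38.5° to 134.2°, uniform, h = 25): β = 108.9 − 38.5 = 70.4°, B = 95.7°; Δs = 25·70.4/95.7 = 18.3908; s = 0.0000 + 18.3908 = 18.3908
segment 2 (38.5° to 134.2°, uniform, h = 25) is passed completely: s = 0.0000 + (25) = 25.0000
θ = 147.5° falls in segment 3 (134.2° to 188.1°, cycloidal, h = -16): β = 147.5 − 134.2 = 13.3°, B = 53.9°; Δs = -16·(0.2468 − sin(2π·0.2468)/(2π)) = -1.4021; s = 25.0000 − 1.4021 = 23.5979
θ = 155.1° falls in segment 3 (134.2° to 188.1°, cycloidal, h = -16): β = 155.1 − 134.2 = 20.9°, B = 53.9°; Δs = -16·(0.3878 − sin(2π·0.3878)/(2π)) = -4.5534; s = 25.0000 − 4.5534 = 20.4466
θ=80.6°: R = R0 + s = 48 + 10.9979 = 58.9979
θ=108.9°: R = R0 + s = 48 + 18.3908 = 66.3908
θ=147.5°: R = R0 + s = 48 + 23.5979 = 71.5979
θ=155.1°: R = R0 + s = 48 + 20.4466 = 68.4466

θ=80.6°: 58.9979
θ=108.9°: 66.3908
θ=147.5°: 71.5979
θ=155.1°: 68.4466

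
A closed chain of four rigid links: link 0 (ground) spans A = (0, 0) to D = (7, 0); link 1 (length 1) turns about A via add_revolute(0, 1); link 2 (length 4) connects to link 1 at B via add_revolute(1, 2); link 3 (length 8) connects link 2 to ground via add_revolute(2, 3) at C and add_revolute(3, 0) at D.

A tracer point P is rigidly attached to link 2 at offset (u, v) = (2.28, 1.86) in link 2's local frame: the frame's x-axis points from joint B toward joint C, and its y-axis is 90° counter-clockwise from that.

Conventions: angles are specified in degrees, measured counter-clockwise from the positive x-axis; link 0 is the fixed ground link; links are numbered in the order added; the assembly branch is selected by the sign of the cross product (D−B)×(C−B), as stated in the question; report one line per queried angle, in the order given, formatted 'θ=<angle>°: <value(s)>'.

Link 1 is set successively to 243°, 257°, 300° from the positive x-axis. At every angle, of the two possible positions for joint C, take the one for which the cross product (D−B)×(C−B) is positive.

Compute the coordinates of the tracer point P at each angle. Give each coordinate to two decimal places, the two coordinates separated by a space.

A=(0,0), D=(7.00,0)
θ=243°: B = A + 1.00·(cos243°, sin243°) = (-0.4540, -0.8910)
θ=243°: |BD| = 7.5071
θ=243°: circle(B,4.00) ∩ circle(D,8.00): a=0.5565, h=3.9611
θ=243°:   candidates: C₊=(-0.3715,3.1081) cross=29.736; C₋=(0.5687,-4.7580) cross=-29.736
θ=243°:   branch + wants cross > 0 → take C=(-0.3715,3.1081) (cross=29.736)
θ=243°: ex = (C−B)/|BC| = (0.0206,0.9998); ey = (-0.9998,0.0206)
θ=243°: P = B + 2.28·ex + 1.86·ey = (-2.2666,1.4269)
θ=257°: B = A + 1.00·(cos257°, sin257°) = (-0.2250, -0.9744)
θ=257°: |BD| = 7.2904
θ=257°: circle(B,4.00) ∩ circle(D,8.00): a=0.3532, h=3.9844
θ=257°:   candidates: C₊=(-0.4075,3.0215) cross=29.048; C₋=(0.6576,-4.8758) cross=-29.048
θ=257°:   branch + wants cross > 0 → take C=(-0.4075,3.0215) (cross=29.048)
θ=257°: ex = (C−B)/|BC| = (-0.0456,0.9990); ey = (-0.9990,-0.0456)
θ=257°: P = B + 2.28·ex + 1.86·ey = (-2.1871,1.2184)
θ=300°: B = A + 1.00·(cos300°, sin300°) = (0.5000, -0.8660)
θ=300°: |BD| = 6.5574
θ=300°: circle(B,4.00) ∩ circle(D,8.00): a=-0.3812, h=3.9818
θ=300°:   candidates: C₊=(-0.4038,3.0305) cross=26.110; C₋=(0.6480,-4.8633) cross=-26.110
θ=300°:   branch + wants cross > 0 → take C=(-0.4038,3.0305) (cross=26.110)
θ=300°: ex = (C−B)/|BC| = (-0.2259,0.9741); ey = (-0.9741,-0.2259)
θ=300°: P = B + 2.28·ex + 1.86·ey = (-1.8271,0.9348)

θ=243°: -2.27 1.43
θ=257°: -2.19 1.22
θ=300°: -1.83 0.93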